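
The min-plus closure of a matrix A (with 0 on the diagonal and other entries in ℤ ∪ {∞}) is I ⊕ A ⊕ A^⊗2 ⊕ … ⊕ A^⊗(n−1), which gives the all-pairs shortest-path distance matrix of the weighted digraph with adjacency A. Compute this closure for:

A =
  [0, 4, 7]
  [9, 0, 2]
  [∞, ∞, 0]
Closure =
  [0, 4, 6]
  [9, 0, 2]
  [∞, ∞, 0]

This is the Floyd-Warshall all-pairs shortest-path computation. For each intermediate vertex k = 0, 1, …, 2, update dist[i][j] ← min(dist[i][j], dist[i][k] + dist[k][j]). The final matrix gives, for each (i, j), the minimum total weight of any directed path from i to j (possibly empty when i = j).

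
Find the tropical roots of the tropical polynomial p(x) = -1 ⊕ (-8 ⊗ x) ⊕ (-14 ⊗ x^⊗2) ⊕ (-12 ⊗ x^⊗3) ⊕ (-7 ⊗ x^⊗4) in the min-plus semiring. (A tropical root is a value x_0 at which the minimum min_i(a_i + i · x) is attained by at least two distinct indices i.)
Roots: {-5, -2, 6, 7}

Each tropical root is a break point of the lower envelope of the lines y = a_i + i · x (there are 5 lines, with slopes 0, 1, ..., 4). Only the lines that attain the minimum somewhere contribute to roots; other lines are dominated. Here the surviving (envelope) indices are i = 4, i = 3, i = 2, i = 1, i = 0.
Intersections between consecutive envelope lines give the roots: for adjacent envelope indices i < j the intersection is x = (a_i − a_j) / (j − i). Reading off the sorted break points: {-5, -2, 6, 7}.
Verification: at each break x_0, at least two indices attain the minimum of min_i(a_i + i · x_0).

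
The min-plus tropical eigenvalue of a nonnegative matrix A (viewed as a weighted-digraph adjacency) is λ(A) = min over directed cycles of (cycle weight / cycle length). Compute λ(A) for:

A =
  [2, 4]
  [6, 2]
λ(A) = 2

Enumerate directed cycles and compute their means (weight / length). Sample:
  cycle 0 → 0: weight = 2, length = 1, mean = 2/1 ≈ 2.000
  cycle 1 → 1: weight = 2, length = 1, mean = 2/1 ≈ 2.000
  cycle 0 → 1 → 0: weight = 10, length = 2, mean = 10/2 ≈ 5.000
  cycle 1 → 0 → 1: weight = 10, length = 2, mean = 10/2 ≈ 5.000
Minimum mean = 2.000, attained e.g. along the cycle 0 → 0 with weight 2 and length 1. So λ(A) = 2/1 = 2.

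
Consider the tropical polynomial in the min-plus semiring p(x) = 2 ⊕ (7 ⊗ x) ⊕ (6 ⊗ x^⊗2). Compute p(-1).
p(-1) = 2

A tropical monomial a ⊗ x^⊗i evaluates to a + i · x. Evaluating each term at x = -1:
  Term 0 contributes 2 + 0 · -1 = 2
  Term 1 contributes 7 + 1 · -1 = 6
  Term 2 contributes 6 + 2 · -1 = 4
p(-1) = ⊕ of these = min[2, 6, 4] = 2.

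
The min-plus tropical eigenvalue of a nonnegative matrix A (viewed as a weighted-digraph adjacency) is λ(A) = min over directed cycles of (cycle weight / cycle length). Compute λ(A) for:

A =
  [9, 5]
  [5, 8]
λ(A) = 5

Enumerate directed cycles and compute their means (weight / length). Sample:
  cycle 0 → 0: weight = 9, length = 1, mean = 9/1 ≈ 9.000
  cycle 1 → 1: weight = 8, length = 1, mean = 8/1 ≈ 8.000
  cycle 0 → 1 → 0: weight = 10, length = 2, mean = 10/2 ≈ 5.000
  cycle 1 → 0 → 1: weight = 10, length = 2, mean = 10/2 ≈ 5.000
Minimum mean = 5.000, attained e.g. along the cycle 0 → 1 → 0 with weight 10 and length 2. So λ(A) = 10/2 = 5.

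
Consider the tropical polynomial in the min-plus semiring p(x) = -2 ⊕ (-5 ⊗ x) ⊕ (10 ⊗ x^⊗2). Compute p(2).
p(2) = -3

A tropical monomial a ⊗ x^⊗i evaluates to a + i · x. Evaluating each term at x = 2:
  Term 0 contributes -2 + 0 · 2 = -2
  Term 1 contributes -5 + 1 · 2 = -3
  Term 2 contributes 10 + 2 · 2 = 14
p(2) = ⊕ of these = min[-2, -3, 14] = -3.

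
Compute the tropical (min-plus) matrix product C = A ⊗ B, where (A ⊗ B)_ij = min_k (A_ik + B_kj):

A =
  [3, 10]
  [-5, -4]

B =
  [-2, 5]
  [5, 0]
A ⊗ B =
  [1, 8]
  [-7, -4]

Apply the min-plus product entry-by-entry:
  C[0][0] = min over k of (A[0][0] + B[0][0] = 3 + -2 = 1, A[0][1] + B[1][0] = 10 + 5 = 15) = 1 (attained at k = 0)
  C[0][1] = min over k of (A[0][0] + B[0][1] = 3 + 5 = 8, A[0][1] + B[1][1] = 10 + 0 = 10) = 8 (attained at k = 0)
  C[1][0] = min over k of (A[1][0] + B[0][0] = -5 + -2 = -7, A[1][1] + B[1][0] = -4 + 5 = 1) = -7 (attained at k = 0)
  C[1][1] = min over k of (A[1][0] + B[0][1] = -5 + 5 = 0, A[1][1] + B[1][1] = -4 + 0 = -4) = -4 (attained at k = 1)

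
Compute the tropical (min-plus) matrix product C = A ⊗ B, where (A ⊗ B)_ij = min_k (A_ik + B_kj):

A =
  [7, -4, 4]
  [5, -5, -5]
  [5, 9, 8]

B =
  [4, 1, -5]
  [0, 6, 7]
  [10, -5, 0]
A ⊗ B =
  [-4, -1, 2]
  [-5, -10, -5]
  [9, 3, 0]

Apply the min-plus product entry-by-entry:
  C[0][0] = min over k of (A[0][0] + B[0][0] = 7 + 4 = 11, A[0][1] + B[1][0] = -4 + 0 = -4, A[0][2] + B[2][0] = 4 + 10 = 14) = -4 (attained at k = 1)
  C[0][1] = min over k of (A[0][0] + B[0][1] = 7 + 1 = 8, A[0][1] + B[1][1] = -4 + 6 = 2, A[0][2] + B[2][1] = 4 + -5 = -1) = -1 (attained at k = 2)
  C[0][2] = min over k of (A[0][0] + B[0][2] = 7 + -5 = 2, A[0][1] + B[1][2] = -4 + 7 = 3, A[0][2] + B[2][2] = 4 + 0 = 4) = 2 (attained at k = 0)
  C[1][0] = min over k of (A[1][0] + B[0][0] = 5 + 4 = 9, A[1][1] + B[1][0] = -5 + 0 = -5, A[1][2] + B[2][0] = -5 + 10 = 5) = -5 (attained at k = 1)
  C[1][1] = min over k of (A[1][0] + B[0][1] = 5 + 1 = 6, A[1][1] + B[1][1] = -5 + 6 = 1, A[1][2] + B[2][1] = -5 + -5 = -10) = -10 (attained at k = 2)
  C[1][2] = min over k of (A[1][0] + B[0][2] = 5 + -5 = 0, A[1][1] + B[1][2] = -5 + 7 = 2, A[1][2] + B[2][2] = -5 + 0 = -5) = -5 (attained at k = 2)
  C[2][0] = min over k of (A[2][0] + B[0][0] = 5 + 4 = 9, A[2][1] + B[1][0] = 9 + 0 = 9, A[2][2] + B[2][0] = 8 + 10 = 18) = 9 (attained at k = 0)
  C[2][1] = min over k of (A[2][0] + B[0][1] = 5 + 1 = 6, A[2][1] + B[1][1] = 9 + 6 = 15, A[2][2] + B[2][1] = 8 + -5 = 3) = 3 (attained at k = 2)
  C[2][2] = min over k of (A[2][0] + B[0][2] = 5 + -5 = 0, A[2][1] + B[1][2] = 9 + 7 = 16, A[2][2] + B[2][2] = 8 + 0 = 8) = 0 (attained at k = 0)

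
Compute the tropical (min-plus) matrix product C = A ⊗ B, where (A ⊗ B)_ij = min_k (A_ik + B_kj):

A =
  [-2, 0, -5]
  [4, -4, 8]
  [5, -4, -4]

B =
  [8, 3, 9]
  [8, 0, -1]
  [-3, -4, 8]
A ⊗ B =
  [-8, -9, -1]
  [4, -4, -5]
  [-7, -8, -5]

Apply the min-plus product entry-by-entry:
  C[0][0] = min over k of (A[0][0] + B[0][0] = -2 + 8 = 6, A[0][1] + B[1][0] = 0 + 8 = 8, A[0][2] + B[2][0] = -5 + -3 = -8) = -8 (attained at k = 2)
  C[0][1] = min over k of (A[0][0] + B[0][1] = -2 + 3 = 1, A[0][1] + B[1][1] = 0 + 0 = 0, A[0][2] + B[2][1] = -5 + -4 = -9) = -9 (attained at k = 2)
  C[0][2] = min over k of (A[0][0] + B[0][2] = -2 + 9 = 7, A[0][1] + B[1][2] = 0 + -1 = -1, A[0][2] + B[2][2] = -5 + 8 = 3) = -1 (attained at k = 1)
  C[1][0] = min over k of (A[1][0] + B[0][0] = 4 + 8 = 12, A[1][1] + B[1][0] = -4 + 8 = 4, A[1][2] + B[2][0] = 8 + -3 = 5) = 4 (attained at k = 1)
  C[1][1] = min over k of (A[1][0] + B[0][1] = 4 + 3 = 7, A[1][1] + B[1][1] = -4 + 0 = -4, A[1][2] + B[2][1] = 8 + -4 = 4) = -4 (attained at k = 1)
  C[1][2] = min over k of (A[1][0] + B[0][2] = 4 + 9 = 13, A[1][1] + B[1][2] = -4 + -1 = -5, A[1][2] + B[2][2] = 8 + 8 = 16) = -5 (attained at k = 1)
  C[2][0] = min over k of (A[2][0] + B[0][0] = 5 + 8 = 13, A[2][1] + B[1][0] = -4 + 8 = 4, A[2][2] + B[2][0] = -4 + -3 = -7) = -7 (attained at k = 2)
  C[2][1] = min over k of (A[2][0] + B[0][1] = 5 + 3 = 8, A[2][1] + B[1][1] = -4 + 0 = -4, A[2][2] + B[2][1] = -4 + -4 = -8) = -8 (attained at k = 2)
  C[2][2] = min over k of (A[2][0] + B[0][2] = 5 + 9 = 14, A[2][1] + B[1][2] = -4 + -1 = -5, A[2][2] + B[2][2] = -4 + 8 = 4) = -5 (attained at k = 1)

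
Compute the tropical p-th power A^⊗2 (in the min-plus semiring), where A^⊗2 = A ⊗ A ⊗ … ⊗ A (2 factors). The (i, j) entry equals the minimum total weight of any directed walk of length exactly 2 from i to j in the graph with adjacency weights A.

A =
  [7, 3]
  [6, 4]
A^⊗2 =
  [9, 7]
  [10, 8]

Each entry (A^⊗2)_ij equals the minimum over all length-2 walks i = v_0 → v_1 → … → v_2 = j of Σ_t A[v_t][v_{t+1}]. For example, for (i, j) = (0, 1) we minimise over 2 possible intermediate vertex sequences; the minimum is 7, attained along the walk 0 → 1 → 1.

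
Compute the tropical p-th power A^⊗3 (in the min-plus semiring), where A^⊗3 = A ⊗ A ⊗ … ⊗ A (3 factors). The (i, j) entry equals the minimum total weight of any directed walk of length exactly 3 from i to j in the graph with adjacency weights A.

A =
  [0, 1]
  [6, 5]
A^⊗3 =
  [0, 1]
  [6, 7]

Each entry (A^⊗3)_ij equals the minimum over all length-3 walks i = v_0 → v_1 → … → v_3 = j of Σ_t A[v_t][v_{t+1}]. For example, for (i, j) = (0, 1) we minimise over 4 possible intermediate vertex sequences; the minimum is 1, attained along the walk 0 → 0 → 0 → 1.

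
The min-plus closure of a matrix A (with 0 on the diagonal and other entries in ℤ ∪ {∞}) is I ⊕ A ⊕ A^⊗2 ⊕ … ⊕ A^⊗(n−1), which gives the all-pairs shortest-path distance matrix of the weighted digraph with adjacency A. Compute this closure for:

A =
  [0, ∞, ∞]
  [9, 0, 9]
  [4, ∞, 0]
Closure =
  [0, ∞, ∞]
  [9, 0, 9]
  [4, ∞, 0]

This is the Floyd-Warshall all-pairs shortest-path computation. For each intermediate vertex k = 0, 1, …, 2, update dist[i][j] ← min(dist[i][j], dist[i][k] + dist[k][j]). The final matrix gives, for each (i, j), the minimum total weight of any directed path from i to j (possibly empty when i = j).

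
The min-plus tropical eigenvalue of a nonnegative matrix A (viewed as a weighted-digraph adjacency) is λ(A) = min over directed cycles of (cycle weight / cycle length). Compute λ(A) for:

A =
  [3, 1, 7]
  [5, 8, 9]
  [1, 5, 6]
λ(A) = 3

Enumerate directed cycles and compute their means (weight / length). Sample:
  cycle 0 → 0: weight = 3, length = 1, mean = 3/1 ≈ 3.000
  cycle 1 → 1: weight = 8, length = 1, mean = 8/1 ≈ 8.000
  cycle 2 → 2: weight = 6, length = 1, mean = 6/1 ≈ 6.000
  cycle 0 → 1 → 0: weight = 6, length = 2, mean = 6/2 ≈ 3.000
  cycle 0 → 2 → 0: weight = 8, length = 2, mean = 8/2 ≈ 4.000
  cycle 1 → 0 → 1: weight = 6, length = 2, mean = 6/2 ≈ 3.000
Minimum mean = 3.000, attained e.g. along the cycle 0 → 0 with weight 3 and length 1. So λ(A) = 3/1 = 3.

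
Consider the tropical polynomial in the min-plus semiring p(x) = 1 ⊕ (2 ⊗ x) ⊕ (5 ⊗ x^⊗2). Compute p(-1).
p(-1) = 1

A tropical monomial a ⊗ x^⊗i evaluates to a + i · x. Evaluating each term at x = -1:
  Term 0 contributes 1 + 0 · -1 = 1
  Term 1 contributes 2 + 1 · -1 = 1
  Term 2 contributes 5 + 2 · -1 = 3
p(-1) = ⊕ of these = min[1, 1, 3] = 1.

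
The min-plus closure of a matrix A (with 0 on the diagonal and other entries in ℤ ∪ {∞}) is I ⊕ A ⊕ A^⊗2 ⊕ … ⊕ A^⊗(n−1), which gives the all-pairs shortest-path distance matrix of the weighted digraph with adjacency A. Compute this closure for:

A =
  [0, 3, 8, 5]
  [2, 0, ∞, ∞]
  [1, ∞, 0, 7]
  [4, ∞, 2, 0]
Closure =
  [0, 3, 7, 5]
  [2, 0, 9, 7]
  [1, 4, 0, 6]
  [3, 6, 2, 0]

This is the Floyd-Warshall all-pairs shortest-path computation. For each intermediate vertex k = 0, 1, …, 3, update dist[i][j] ← min(dist[i][j], dist[i][k] + dist[k][j]). The final matrix gives, for each (i, j), the minimum total weight of any directed path from i to j (possibly empty when i = j).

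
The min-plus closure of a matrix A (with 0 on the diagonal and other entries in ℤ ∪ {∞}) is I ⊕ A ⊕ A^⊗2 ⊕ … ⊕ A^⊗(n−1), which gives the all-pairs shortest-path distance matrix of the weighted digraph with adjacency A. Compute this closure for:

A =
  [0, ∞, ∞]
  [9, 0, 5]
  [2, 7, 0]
Closure =
  [0, ∞, ∞]
  [7, 0, 5]
  [2, 7, 0]

This is the Floyd-Warshall all-pairs shortest-path computation. For each intermediate vertex k = 0, 1, …, 2, update dist[i][j] ← min(dist[i][j], dist[i][k] + dist[k][j]). The final matrix gives, for each (i, j), the minimum total weight of any directed path from i to j (possibly empty when i = j).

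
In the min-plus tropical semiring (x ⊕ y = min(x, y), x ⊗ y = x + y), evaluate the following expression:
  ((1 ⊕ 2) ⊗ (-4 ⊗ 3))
((1 ⊕ 2) ⊗ (-4 ⊗ 3)) = 0

Expand innermost to outermost. Recall ⊕ takes the minimum of its arguments and ⊗ takes their sum. Working out the expression ((1 ⊕ 2) ⊗ (-4 ⊗ 3)) gives 0.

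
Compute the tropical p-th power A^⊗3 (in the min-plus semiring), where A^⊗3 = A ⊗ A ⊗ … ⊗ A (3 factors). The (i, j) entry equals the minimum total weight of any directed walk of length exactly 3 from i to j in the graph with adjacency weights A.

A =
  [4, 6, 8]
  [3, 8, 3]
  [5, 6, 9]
A^⊗3 =
  [12, 14, 13]
  [11, 13, 12]
  [13, 15, 14]

Each entry (A^⊗3)_ij equals the minimum over all length-3 walks i = v_0 → v_1 → … → v_3 = j of Σ_t A[v_t][v_{t+1}]. For example, for (i, j) = (0, 2) we minimise over 9 possible intermediate vertex sequences; the minimum is 13, attained along the walk 0 → 0 → 1 → 2.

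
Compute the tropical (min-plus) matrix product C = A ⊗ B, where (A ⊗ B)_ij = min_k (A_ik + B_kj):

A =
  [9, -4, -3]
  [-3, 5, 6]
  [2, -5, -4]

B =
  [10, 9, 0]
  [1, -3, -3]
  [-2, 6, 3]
A ⊗ B =
  [-5, -7, -7]
  [4, 2, -3]
  [-6, -8, -8]

Apply the min-plus product entry-by-entry:
  C[0][0] = min over k of (A[0][0] + B[0][0] = 9 + 10 = 19, A[0][1] + B[1][0] = -4 + 1 = -3, A[0][2] + B[2][0] = -3 + -2 = -5) = -5 (attained at k = 2)
  C[0][1] = min over k of (A[0][0] + B[0][1] = 9 + 9 = 18, A[0][1] + B[1][1] = -4 + -3 = -7, A[0][2] + B[2][1] = -3 + 6 = 3) = -7 (attained at k = 1)
  C[0][2] = min over k of (A[0][0] + B[0][2] = 9 + 0 = 9, A[0][1] + B[1][2] = -4 + -3 = -7, A[0][2] + B[2][2] = -3 + 3 = 0) = -7 (attained at k = 1)
  C[1][0] = min over k of (A[1][0] + B[0][0] = -3 + 10 = 7, A[1][1] + B[1][0] = 5 + 1 = 6, A[1][2] + B[2][0] = 6 + -2 = 4) = 4 (attained at k = 2)
  C[1][1] = min over k of (A[1][0] + B[0][1] = -3 + 9 = 6, A[1][1] + B[1][1] = 5 + -3 = 2, A[1][2] + B[2][1] = 6 + 6 = 12) = 2 (attained at k = 1)
  C[1][2] = min over k of (A[1][0] + B[0][2] = -3 + 0 = -3, A[1][1] + B[1][2] = 5 + -3 = 2, A[1][2] + B[2][2] = 6 + 3 = 9) = -3 (attained at k = 0)
  C[2][0] = min over k of (A[2][0] + B[0][0] = 2 + 10 = 12, A[2][1] + B[1][0] = -5 + 1 = -4, A[2][2] + B[2][0] = -4 + -2 = -6) = -6 (attained at k = 2)
  C[2][1] = min over k of (A[2][0] + B[0][1] = 2 + 9 = 11, A[2][1] + B[1][1] = -5 + -3 = -8, A[2][2] + B[2][1] = -4 + 6 = 2) = -8 (attained at k = 1)
  C[2][2] = min over k of (A[2][0] + B[0][2] = 2 + 0 = 2, A[2][1] + B[1][2] = -5 + -3 = -8, A[2][2] + B[2][2] = -4 + 3 = -1) = -8 (attained at k = 1)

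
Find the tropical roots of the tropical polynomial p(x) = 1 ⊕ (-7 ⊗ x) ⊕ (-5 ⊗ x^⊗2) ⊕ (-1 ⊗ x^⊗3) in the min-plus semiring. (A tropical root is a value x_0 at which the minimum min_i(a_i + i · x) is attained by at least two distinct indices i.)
Roots: {-4, -2, 8}

Each tropical root is a break point of the lower envelope of the lines y = a_i + i · x (there are 4 lines, with slopes 0, 1, ..., 3). Only the lines that attain the minimum somewhere contribute to roots; other lines are dominated. Here the surviving (envelope) indices are i = 3, i = 2, i = 1, i = 0.
Intersections between consecutive envelope lines give the roots: for adjacent envelope indices i < j the intersection is x = (a_i − a_j) / (j − i). Reading off the sorted break points: {-4, -2, 8}.
Verification: at each break x_0, at least two indices attain the minimum of min_i(a_i + i · x_0).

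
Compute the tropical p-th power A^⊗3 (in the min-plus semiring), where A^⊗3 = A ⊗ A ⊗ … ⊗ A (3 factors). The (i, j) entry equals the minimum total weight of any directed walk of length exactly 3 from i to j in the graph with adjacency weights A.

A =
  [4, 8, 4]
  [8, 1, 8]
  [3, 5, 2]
A^⊗3 =
  [9, 10, 8]
  [10, 3, 10]
  [7, 7, 6]

Each entry (A^⊗3)_ij equals the minimum over all length-3 walks i = v_0 → v_1 → … → v_3 = j of Σ_t A[v_t][v_{t+1}]. For example, for (i, j) = (0, 2) we minimise over 9 possible intermediate vertex sequences; the minimum is 8, attained along the walk 0 → 2 → 2 → 2.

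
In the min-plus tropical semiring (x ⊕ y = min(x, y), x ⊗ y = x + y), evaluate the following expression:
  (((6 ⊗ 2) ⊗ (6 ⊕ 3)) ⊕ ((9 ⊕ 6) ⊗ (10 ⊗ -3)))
(((6 ⊗ 2) ⊗ (6 ⊕ 3)) ⊕ ((9 ⊕ 6) ⊗ (10 ⊗ -3))) = 11

Expand innermost to outermost. Recall ⊕ takes the minimum of its arguments and ⊗ takes their sum. Working out the expression (((6 ⊗ 2) ⊗ (6 ⊕ 3)) ⊕ ((9 ⊕ 6) ⊗ (10 ⊗ -3))) gives 11.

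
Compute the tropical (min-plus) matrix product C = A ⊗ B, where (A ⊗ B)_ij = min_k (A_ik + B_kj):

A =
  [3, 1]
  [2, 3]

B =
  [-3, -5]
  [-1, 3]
A ⊗ B =
  [0, -2]
  [-1, -3]

Apply the min-plus product entry-by-entry:
  C[0][0] = min over k of (A[0][0] + B[0][0] = 3 + -3 = 0, A[0][1] + B[1][0] = 1 + -1 = 0) = 0 (attained at k = 0)
  C[0][1] = min over k of (A[0][0] + B[0][1] = 3 + -5 = -2, A[0][1] + B[1][1] = 1 + 3 = 4) = -2 (attained at k = 0)
  C[1][0] = min over k of (A[1][0] + B[0][0] = 2 + -3 = -1, A[1][1] + B[1][0] = 3 + -1 = 2) = -1 (attained at k = 0)
  C[1][1] = min over k of (A[1][0] + B[0][1] = 2 + -5 = -3, A[1][1] + B[1][1] = 3 + 3 = 6) = -3 (attained at k = 0)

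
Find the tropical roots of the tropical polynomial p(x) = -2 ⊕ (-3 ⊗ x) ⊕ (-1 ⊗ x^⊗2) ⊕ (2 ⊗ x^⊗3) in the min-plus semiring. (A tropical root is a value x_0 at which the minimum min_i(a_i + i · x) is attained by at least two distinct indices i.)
Roots: {-3, -2, 1}

Each tropical root is a break point of the lower envelope of the lines y = a_i + i · x (there are 4 lines, with slopes 0, 1, ..., 3). Only the lines that attain the minimum somewhere contribute to roots; other lines are dominated. Here the surviving (envelope) indices are i = 3, i = 2, i = 1, i = 0.
Intersections between consecutive envelope lines give the roots: for adjacent envelope indices i < j the intersection is x = (a_i − a_j) / (j − i). Reading off the sorted break points: {-3, -2, 1}.
Verification: at each break x_0, at least two indices attain the minimum of min_i(a_i + i · x_0).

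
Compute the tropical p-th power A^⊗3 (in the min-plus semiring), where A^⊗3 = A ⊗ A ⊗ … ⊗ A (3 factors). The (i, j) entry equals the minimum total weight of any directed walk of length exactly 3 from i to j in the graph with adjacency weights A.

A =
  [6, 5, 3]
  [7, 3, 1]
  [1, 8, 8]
A^⊗3 =
  [7, 9, 7]
  [5, 7, 5]
  [5, 9, 7]

Each entry (A^⊗3)_ij equals the minimum over all length-3 walks i = v_0 → v_1 → … → v_3 = j of Σ_t A[v_t][v_{t+1}]. For example, for (i, j) = (0, 2) we minimise over 9 possible intermediate vertex sequences; the minimum is 7, attained along the walk 0 → 2 → 0 → 2.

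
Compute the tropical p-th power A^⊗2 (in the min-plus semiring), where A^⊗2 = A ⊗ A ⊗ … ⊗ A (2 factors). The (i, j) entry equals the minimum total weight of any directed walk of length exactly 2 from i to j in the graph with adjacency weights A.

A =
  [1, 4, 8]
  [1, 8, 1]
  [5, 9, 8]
A^⊗2 =
  [2, 5, 5]
  [2, 5, 9]
  [6, 9, 10]

Each entry (A^⊗2)_ij equals the minimum over all length-2 walks i = v_0 → v_1 → … → v_2 = j of Σ_t A[v_t][v_{t+1}]. For example, for (i, j) = (0, 2) we minimise over 3 possible intermediate vertex sequences; the minimum is 5, attained along the walk 0 → 1 → 2.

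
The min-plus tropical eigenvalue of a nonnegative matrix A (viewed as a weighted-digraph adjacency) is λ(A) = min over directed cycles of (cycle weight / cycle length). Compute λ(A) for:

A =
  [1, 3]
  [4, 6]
λ(A) = 1

Enumerate directed cycles and compute their means (weight / length). Sample:
  cycle 0 → 0: weight = 1, length = 1, mean = 1/1 ≈ 1.000
  cycle 1 → 1: weight = 6, length = 1, mean = 6/1 ≈ 6.000
  cycle 0 → 1 → 0: weight = 7, length = 2, mean = 7/2 ≈ 3.500
  cycle 1 → 0 → 1: weight = 7, length = 2, mean = 7/2 ≈ 3.500
Minimum mean = 1.000, attained e.g. along the cycle 0 → 0 with weight 1 and length 1. So λ(A) = 1/1 = 1.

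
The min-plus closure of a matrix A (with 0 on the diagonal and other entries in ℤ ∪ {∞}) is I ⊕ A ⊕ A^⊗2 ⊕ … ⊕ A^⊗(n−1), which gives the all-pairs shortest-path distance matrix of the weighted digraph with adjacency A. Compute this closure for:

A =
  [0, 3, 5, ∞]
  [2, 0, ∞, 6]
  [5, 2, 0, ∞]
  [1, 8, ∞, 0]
Closure =
  [0, 3, 5, 9]
  [2, 0, 7, 6]
  [4, 2, 0, 8]
  [1, 4, 6, 0]

This is the Floyd-Warshall all-pairs shortest-path computation. For each intermediate vertex k = 0, 1, …, 3, update dist[i][j] ← min(dist[i][j], dist[i][k] + dist[k][j]). The final matrix gives, for each (i, j), the minimum total weight of any directed path from i to j (possibly empty when i = j).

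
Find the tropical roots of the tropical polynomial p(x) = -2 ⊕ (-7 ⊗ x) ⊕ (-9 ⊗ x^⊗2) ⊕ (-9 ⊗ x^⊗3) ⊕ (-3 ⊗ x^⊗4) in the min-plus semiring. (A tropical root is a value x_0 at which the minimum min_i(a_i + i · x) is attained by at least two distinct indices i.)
Roots: {-6, 0, 2, 5}

Each tropical root is a break point of the lower envelope of the lines y = a_i + i · x (there are 5 lines, with slopes 0, 1, ..., 4). Only the lines that attain the minimum somewhere contribute to roots; other lines are dominated. Here the surviving (envelope) indices are i = 4, i = 3, i = 2, i = 1, i = 0.
Intersections between consecutive envelope lines give the roots: for adjacent envelope indices i < j the intersection is x = (a_i − a_j) / (j − i). Reading off the sorted break points: {-6, 0, 2, 5}.
Verification: at each break x_0, at least two indices attain the minimum of min_i(a_i + i · x_0).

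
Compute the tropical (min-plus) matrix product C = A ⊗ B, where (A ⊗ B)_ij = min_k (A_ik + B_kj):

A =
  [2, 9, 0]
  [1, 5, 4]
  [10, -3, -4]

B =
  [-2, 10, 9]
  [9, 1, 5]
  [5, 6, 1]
A ⊗ B =
  [0, 6, 1]
  [-1, 6, 5]
  [1, -2, -3]

Apply the min-plus product entry-by-entry:
  C[0][0] = min over k of (A[0][0] + B[0][0] = 2 + -2 = 0, A[0][1] + B[1][0] = 9 + 9 = 18, A[0][2] + B[2][0] = 0 + 5 = 5) = 0 (attained at k = 0)
  C[0][1] = min over k of (A[0][0] + B[0][1] = 2 + 10 = 12, A[0][1] + B[1][1] = 9 + 1 = 10, A[0][2] + B[2][1] = 0 + 6 = 6) = 6 (attained at k = 2)
  C[0][2] = min over k of (A[0][0] + B[0][2] = 2 + 9 = 11, A[0][1] + B[1][2] = 9 + 5 = 14, A[0][2] + B[2][2] = 0 + 1 = 1) = 1 (attained at k = 2)
  C[1][0] = min over k of (A[1][0] + B[0][0] = 1 + -2 = -1, A[1][1] + B[1][0] = 5 + 9 = 14, A[1][2] + B[2][0] = 4 + 5 = 9) = -1 (attained at k = 0)
  C[1][1] = min over k of (A[1][0] + B[0][1] = 1 + 10 = 11, A[1][1] + B[1][1] = 5 + 1 = 6, A[1][2] + B[2][1] = 4 + 6 = 10) = 6 (attained at k = 1)
  C[1][2] = min over k of (A[1][0] + B[0][2] = 1 + 9 = 10, A[1][1] + B[1][2] = 5 + 5 = 10, A[1][2] + B[2][2] = 4 + 1 = 5) = 5 (attained at k = 2)
  C[2][0] = min over k of (A[2][0] + B[0][0] = 10 + -2 = 8, A[2][1] + B[1][0] = -3 + 9 = 6, A[2][2] + B[2][0] = -4 + 5 = 1) = 1 (attained at k = 2)
  C[2][1] = min over k of (A[2][0] + B[0][1] = 10 + 10 = 20, A[2][1] + B[1][1] = -3 + 1 = -2, A[2][2] + B[2][1] = -4 + 6 = 2) = -2 (attained at k = 1)
  C[2][2] = min over k of (A[2][0] + B[0][2] = 10 + 9 = 19, A[2][1] + B[1][2] = -3 + 5 = 2, A[2][2] + B[2][2] = -4 + 1 = -3) = -3 (attained at k = 2)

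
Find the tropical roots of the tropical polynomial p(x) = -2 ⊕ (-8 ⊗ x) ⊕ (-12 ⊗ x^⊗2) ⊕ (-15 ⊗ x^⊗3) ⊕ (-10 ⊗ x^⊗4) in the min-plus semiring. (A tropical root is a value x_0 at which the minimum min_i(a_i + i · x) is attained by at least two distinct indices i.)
Roots: {-5, 3, 4, 6}

Each tropical root is a break point of the lower envelope of the lines y = a_i + i · x (there are 5 lines, with slopes 0, 1, ..., 4). Only the lines that attain the minimum somewhere contribute to roots; other lines are dominated. Here the surviving (envelope) indices are i = 4, i = 3, i = 2, i = 1, i = 0.
Intersections between consecutive envelope lines give the roots: for adjacent envelope indices i < j the intersection is x = (a_i − a_j) / (j − i). Reading off the sorted break points: {-5, 3, 4, 6}.
Verification: at each break x_0, at least two indices attain the minimum of min_i(a_i + i · x_0).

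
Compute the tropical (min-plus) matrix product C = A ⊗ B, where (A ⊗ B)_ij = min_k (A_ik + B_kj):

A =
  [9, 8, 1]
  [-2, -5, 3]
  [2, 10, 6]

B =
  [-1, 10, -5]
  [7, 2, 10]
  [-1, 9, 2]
A ⊗ B =
  [0, 10, 3]
  [-3, -3, -7]
  [1, 12, -3]

Apply the min-plus product entry-by-entry:
  C[0][0] = min over k of (A[0][0] + B[0][0] = 9 + -1 = 8, A[0][1] + B[1][0] = 8 + 7 = 15, A[0][2] + B[2][0] = 1 + -1 = 0) = 0 (attained at k = 2)
  C[0][1] = min over k of (A[0][0] + B[0][1] = 9 + 10 = 19, A[0][1] + B[1][1] = 8 + 2 = 10, A[0][2] + B[2][1] = 1 + 9 = 10) = 10 (attained at k = 1)
  C[0][2] = min over k of (A[0][0] + B[0][2] = 9 + -5 = 4, A[0][1] + B[1][2] = 8 + 10 = 18, A[0][2] + B[2][2] = 1 + 2 = 3) = 3 (attained at k = 2)
  C[1][0] = min over k of (A[1][0] + B[0][0] = -2 + -1 = -3, A[1][1] + B[1][0] = -5 + 7 = 2, A[1][2] + B[2][0] = 3 + -1 = 2) = -3 (attained at k = 0)
  C[1][1] = min over k of (A[1][0] + B[0][1] = -2 + 10 = 8, A[1][1] + B[1][1] = -5 + 2 = -3, A[1][2] + B[2][1] = 3 + 9 = 12) = -3 (attained at k = 1)
  C[1][2] = min over k of (A[1][0] + B[0][2] = -2 + -5 = -7, A[1][1] + B[1][2] = -5 + 10 = 5, A[1][2] + B[2][2] = 3 + 2 = 5) = -7 (attained at k = 0)
  C[2][0] = min over k of (A[2][0] + B[0][0] = 2 + -1 = 1, A[2][1] + B[1][0] = 10 + 7 = 17, A[2][2] + B[2][0] = 6 + -1 = 5) = 1 (attained at k = 0)
  C[2][1] = min over k of (A[2][0] + B[0][1] = 2 + 10 = 12, A[2][1] + B[1][1] = 10 + 2 = 12, A[2][2] + B[2][1] = 6 + 9 = 15) = 12 (attained at k = 0)
  C[2][2] = min over k of (A[2][0] + B[0][2] = 2 + -5 = -3, A[2][1] + B[1][2] = 10 + 10 = 20, A[2][2] + B[2][2] = 6 + 2 = 8) = -3 (attained at k = 0)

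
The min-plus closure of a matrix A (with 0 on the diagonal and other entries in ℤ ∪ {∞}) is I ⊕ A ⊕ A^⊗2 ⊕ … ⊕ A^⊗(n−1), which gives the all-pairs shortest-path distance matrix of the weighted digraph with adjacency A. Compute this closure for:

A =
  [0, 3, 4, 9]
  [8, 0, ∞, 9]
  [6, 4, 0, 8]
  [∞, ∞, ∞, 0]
Closure =
  [0, 3, 4, 9]
  [8, 0, 12, 9]
  [6, 4, 0, 8]
  [∞, ∞, ∞, 0]

This is the Floyd-Warshall all-pairs shortest-path computation. For each intermediate vertex k = 0, 1, …, 3, update dist[i][j] ← min(dist[i][j], dist[i][k] + dist[k][j]). The final matrix gives, for each (i, j), the minimum total weight of any directed path from i to j (possibly empty when i = j).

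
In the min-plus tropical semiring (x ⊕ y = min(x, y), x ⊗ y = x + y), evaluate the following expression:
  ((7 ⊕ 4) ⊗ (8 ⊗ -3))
((7 ⊕ 4) ⊗ (8 ⊗ -3)) = 9

Expand innermost to outermost. Recall ⊕ takes the minimum of its arguments and ⊗ takes their sum. Working out the expression ((7 ⊕ 4) ⊗ (8 ⊗ -3)) gives 9.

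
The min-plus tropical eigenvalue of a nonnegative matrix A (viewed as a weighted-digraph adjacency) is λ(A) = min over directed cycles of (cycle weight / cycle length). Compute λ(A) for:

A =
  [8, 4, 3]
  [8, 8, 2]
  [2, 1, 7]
λ(A) = 3/2

Enumerate directed cycles and compute their means (weight / length). Sample:
  cycle 0 → 0: weight = 8, length = 1, mean = 8/1 ≈ 8.000
  cycle 1 → 1: weight = 8, length = 1, mean = 8/1 ≈ 8.000
  cycle 2 → 2: weight = 7, length = 1, mean = 7/1 ≈ 7.000
  cycle 0 → 1 → 0: weight = 12, length = 2, mean = 12/2 ≈ 6.000
  cycle 0 → 2 → 0: weight = 5, length = 2, mean = 5/2 ≈ 2.500
  cycle 1 → 0 → 1: weight = 12, length = 2, mean = 12/2 ≈ 6.000
Minimum mean = 1.500, attained e.g. along the cycle 1 → 2 → 1 with weight 3 and length 2. So λ(A) = 3/2 = 3/2.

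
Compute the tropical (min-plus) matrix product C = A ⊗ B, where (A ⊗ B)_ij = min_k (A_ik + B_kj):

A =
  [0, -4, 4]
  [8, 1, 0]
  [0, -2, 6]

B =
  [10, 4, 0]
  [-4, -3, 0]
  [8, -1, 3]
A ⊗ B =
  [-8, -7, -4]
  [-3, -2, 1]
  [-6, -5, -2]

Apply the min-plus product entry-by-entry:
  C[0][0] = min over k of (A[0][0] + B[0][0] = 0 + 10 = 10, A[0][1] + B[1][0] = -4 + -4 = -8, A[0][2] + B[2][0] = 4 + 8 = 12) = -8 (attained at k = 1)
  C[0][1] = min over k of (A[0][0] + B[0][1] = 0 + 4 = 4, A[0][1] + B[1][1] = -4 + -3 = -7, A[0][2] + B[2][1] = 4 + -1 = 3) = -7 (attained at k = 1)
  C[0][2] = min over k of (A[0][0] + B[0][2] = 0 + 0 = 0, A[0][1] + B[1][2] = -4 + 0 = -4, A[0][2] + B[2][2] = 4 + 3 = 7) = -4 (attained at k = 1)
  C[1][0] = min over k of (A[1][0] + B[0][0] = 8 + 10 = 18, A[1][1] + B[1][0] = 1 + -4 = -3, A[1][2] + B[2][0] = 0 + 8 = 8) = -3 (attained at k = 1)
  C[1][1] = min over k of (A[1][0] + B[0][1] = 8 + 4 = 12, A[1][1] + B[1][1] = 1 + -3 = -2, A[1][2] + B[2][1] = 0 + -1 = -1) = -2 (attained at k = 1)
  C[1][2] = min over k of (A[1][0] + B[0][2] = 8 + 0 = 8, A[1][1] + B[1][2] = 1 + 0 = 1, A[1][2] + B[2][2] = 0 + 3 = 3) = 1 (attained at k = 1)
  C[2][0] = min over k of (A[2][0] + B[0][0] = 0 + 10 = 10, A[2][1] + B[1][0] = -2 + -4 = -6, A[2][2] + B[2][0] = 6 + 8 = 14) = -6 (attained at k = 1)
  C[2][1] = min over k of (A[2][0] + B[0][1] = 0 + 4 = 4, A[2][1] + B[1][1] = -2 + -3 = -5, A[2][2] + B[2][1] = 6 + -1 = 5) = -5 (attained at k = 1)
  C[2][2] = min over k of (A[2][0] + B[0][2] = 0 + 0 = 0, A[2][1] + B[1][2] = -2 + 0 = -2, A[2][2] + B[2][2] = 6 + 3 = 9) = -2 (attained at k = 1)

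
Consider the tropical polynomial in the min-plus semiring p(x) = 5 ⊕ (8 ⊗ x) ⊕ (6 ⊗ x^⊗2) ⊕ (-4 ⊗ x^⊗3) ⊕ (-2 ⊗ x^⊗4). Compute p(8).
p(8) = 5

A tropical monomial a ⊗ x^⊗i evaluates to a + i · x. Evaluating each term at x = 8:
  Term 0 contributes 5 + 0 · 8 = 5
  Term 1 contributes 8 + 1 · 8 = 16
  Term 2 contributes 6 + 2 · 8 = 22
  Term 3 contributes -4 + 3 · 8 = 20
  Term 4 contributes -2 + 4 · 8 = 30
p(8) = ⊕ of these = min[5, 16, 22, 20, 30] = 5.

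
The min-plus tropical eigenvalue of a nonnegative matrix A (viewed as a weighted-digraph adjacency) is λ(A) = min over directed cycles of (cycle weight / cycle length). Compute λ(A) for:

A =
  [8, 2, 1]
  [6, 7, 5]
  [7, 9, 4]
λ(A) = 4

Enumerate directed cycles and compute their means (weight / length). Sample:
  cycle 0 → 0: weight = 8, length = 1, mean = 8/1 ≈ 8.000
  cycle 1 → 1: weight = 7, length = 1, mean = 7/1 ≈ 7.000
  cycle 2 → 2: weight = 4, length = 1, mean = 4/1 ≈ 4.000
  cycle 0 → 1 → 0: weight = 8, length = 2, mean = 8/2 ≈ 4.000
  cycle 0 → 2 → 0: weight = 8, length = 2, mean = 8/2 ≈ 4.000
  cycle 1 → 0 → 1: weight = 8, length = 2, mean = 8/2 ≈ 4.000
Minimum mean = 4.000, attained e.g. along the cycle 2 → 2 with weight 4 and length 1. So λ(A) = 4/1 = 4.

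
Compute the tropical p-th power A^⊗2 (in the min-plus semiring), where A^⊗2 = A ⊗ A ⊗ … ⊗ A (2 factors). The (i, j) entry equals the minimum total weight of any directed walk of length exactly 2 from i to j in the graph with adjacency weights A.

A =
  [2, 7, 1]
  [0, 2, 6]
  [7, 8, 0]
A^⊗2 =
  [4, 9, 1]
  [2, 4, 1]
  [7, 8, 0]

Each entry (A^⊗2)_ij equals the minimum over all length-2 walks i = v_0 → v_1 → … → v_2 = j of Σ_t A[v_t][v_{t+1}]. For example, for (i, j) = (0, 2) we minimise over 3 possible intermediate vertex sequences; the minimum is 1, attained along the walk 0 → 2 → 2.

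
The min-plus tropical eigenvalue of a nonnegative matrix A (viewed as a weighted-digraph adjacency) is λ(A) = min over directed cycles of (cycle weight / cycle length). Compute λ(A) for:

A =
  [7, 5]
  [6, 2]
λ(A) = 2

Enumerate directed cycles and compute their means (weight / length). Sample:
  cycle 0 → 0: weight = 7, length = 1, mean = 7/1 ≈ 7.000
  cycle 1 → 1: weight = 2, length = 1, mean = 2/1 ≈ 2.000
  cycle 0 → 1 → 0: weight = 11, length = 2, mean = 11/2 ≈ 5.500
  cycle 1 → 0 → 1: weight = 11, length = 2, mean = 11/2 ≈ 5.500
Minimum mean = 2.000, attained e.g. along the cycle 1 → 1 with weight 2 and length 1. So λ(A) = 2/1 = 2.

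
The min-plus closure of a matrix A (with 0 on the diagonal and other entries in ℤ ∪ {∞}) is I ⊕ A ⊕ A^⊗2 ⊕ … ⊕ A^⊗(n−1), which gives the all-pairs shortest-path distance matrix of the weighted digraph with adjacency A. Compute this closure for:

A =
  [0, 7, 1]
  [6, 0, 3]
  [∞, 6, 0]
Closure =
  [0, 7, 1]
  [6, 0, 3]
  [12, 6, 0]

This is the Floyd-Warshall all-pairs shortest-path computation. For each intermediate vertex k = 0, 1, …, 2, update dist[i][j] ← min(dist[i][j], dist[i][k] + dist[k][j]). The final matrix gives, for each (i, j), the minimum total weight of any directed path from i to j (possibly empty when i = j).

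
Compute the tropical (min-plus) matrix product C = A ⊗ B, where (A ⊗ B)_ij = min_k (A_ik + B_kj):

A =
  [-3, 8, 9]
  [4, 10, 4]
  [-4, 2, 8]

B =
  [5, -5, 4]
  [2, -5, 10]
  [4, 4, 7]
A ⊗ B =
  [2, -8, 1]
  [8, -1, 8]
  [1, -9, 0]

Apply the min-plus product entry-by-entry:
  C[0][0] = min over k of (A[0][0] + B[0][0] = -3 + 5 = 2, A[0][1] + B[1][0] = 8 + 2 = 10, A[0][2] + B[2][0] = 9 + 4 = 13) = 2 (attained at k = 0)
  C[0][1] = min over k of (A[0][0] + B[0][1] = -3 + -5 = -8, A[0][1] + B[1][1] = 8 + -5 = 3, A[0][2] + B[2][1] = 9 + 4 = 13) = -8 (attained at k = 0)
  C[0][2] = min over k of (A[0][0] + B[0][2] = -3 + 4 = 1, A[0][1] + B[1][2] = 8 + 10 = 18, A[0][2] + B[2][2] = 9 + 7 = 16) = 1 (attained at k = 0)
  C[1][0] = min over k of (A[1][0] + B[0][0] = 4 + 5 = 9, A[1][1] + B[1][0] = 10 + 2 = 12, A[1][2] + B[2][0] = 4 + 4 = 8) = 8 (attained at k = 2)
  C[1][1] = min over k of (A[1][0] + B[0][1] = 4 + -5 = -1, A[1][1] + B[1][1] = 10 + -5 = 5, A[1][2] + B[2][1] = 4 + 4 = 8) = -1 (attained at k = 0)
  C[1][2] = min over k of (A[1][0] + B[0][2] = 4 + 4 = 8, A[1][1] + B[1][2] = 10 + 10 = 20, A[1][2] + B[2][2] = 4 + 7 = 11) = 8 (attained at k = 0)
  C[2][0] = min over k of (A[2][0] + B[0][0] = -4 + 5 = 1, A[2][1] + B[1][0] = 2 + 2 = 4, A[2][2] + B[2][0] = 8 + 4 = 12) = 1 (attained at k = 0)
  C[2][1] = min over k of (A[2][0] + B[0][1] = -4 + -5 = -9, A[2][1] + B[1][1] = 2 + -5 = -3, A[2][2] + B[2][1] = 8 + 4 = 12) = -9 (attained at k = 0)
  C[2][2] = min over k of (A[2][0] + B[0][2] = -4 + 4 = 0, A[2][1] + B[1][2] = 2 + 10 = 12, A[2][2] + B[2][2] = 8 + 7 = 15) = 0 (attained at k = 0)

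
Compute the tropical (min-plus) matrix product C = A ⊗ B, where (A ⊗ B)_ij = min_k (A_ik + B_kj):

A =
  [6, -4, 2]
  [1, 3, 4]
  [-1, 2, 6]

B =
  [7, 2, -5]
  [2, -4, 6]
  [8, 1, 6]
A ⊗ B =
  [-2, -8, 1]
  [5, -1, -4]
  [4, -2, -6]

Apply the min-plus product entry-by-entry:
  C[0][0] = min over k of (A[0][0] + B[0][0] = 6 + 7 = 13, A[0][1] + B[1][0] = -4 + 2 = -2, A[0][2] + B[2][0] = 2 + 8 = 10) = -2 (attained at k = 1)
  C[0][1] = min over k of (A[0][0] + B[0][1] = 6 + 2 = 8, A[0][1] + B[1][1] = -4 + -4 = -8, A[0][2] + B[2][1] = 2 + 1 = 3) = -8 (attained at k = 1)
  C[0][2] = min over k of (A[0][0] + B[0][2] = 6 + -5 = 1, A[0][1] + B[1][2] = -4 + 6 = 2, A[0][2] + B[2][2] = 2 + 6 = 8) = 1 (attained at k = 0)
  C[1][0] = min over k of (A[1][0] + B[0][0] = 1 + 7 = 8, A[1][1] + B[1][0] = 3 + 2 = 5, A[1][2] + B[2][0] = 4 + 8 = 12) = 5 (attained at k = 1)
  C[1][1] = min over k of (A[1][0] + B[0][1] = 1 + 2 = 3, A[1][1] + B[1][1] = 3 + -4 = -1, A[1][2] + B[2][1] = 4 + 1 = 5) = -1 (attained at k = 1)
  C[1][2] = min over k of (A[1][0] + B[0][2] = 1 + -5 = -4, A[1][1] + B[1][2] = 3 + 6 = 9, A[1][2] + B[2][2] = 4 + 6 = 10) = -4 (attained at k = 0)
  C[2][0] = min over k of (A[2][0] + B[0][0] = -1 + 7 = 6, A[2][1] + B[1][0] = 2 + 2 = 4, A[2][2] + B[2][0] = 6 + 8 = 14) = 4 (attained at k = 1)
  C[2][1] = min over k of (A[2][0] + B[0][1] = -1 + 2 = 1, A[2][1] + B[1][1] = 2 + -4 = -2, A[2][2] + B[2][1] = 6 + 1 = 7) = -2 (attained at k = 1)
  C[2][2] = min over k of (A[2][0] + B[0][2] = -1 + -5 = -6, A[2][1] + B[1][2] = 2 + 6 = 8, A[2][2] + B[2][2] = 6 + 6 = 12) = -6 (attained at k = 0)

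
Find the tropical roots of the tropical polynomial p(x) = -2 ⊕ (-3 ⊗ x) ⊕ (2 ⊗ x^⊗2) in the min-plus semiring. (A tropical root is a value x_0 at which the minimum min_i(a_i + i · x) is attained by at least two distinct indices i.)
Roots: {-5, 1}

Each tropical root is a break point of the lower envelope of the lines y = a_i + i · x (there are 3 lines, with slopes 0, 1, ..., 2). Only the lines that attain the minimum somewhere contribute to roots; other lines are dominated. Here the surviving (envelope) indices are i = 2, i = 1, i = 0.
Intersections between consecutive envelope lines give the roots: for adjacent envelope indices i < j the intersection is x = (a_i − a_j) / (j − i). Reading off the sorted break points: {-5, 1}.
Verification: at each break x_0, at least two indices attain the minimum of min_i(a_i + i · x_0).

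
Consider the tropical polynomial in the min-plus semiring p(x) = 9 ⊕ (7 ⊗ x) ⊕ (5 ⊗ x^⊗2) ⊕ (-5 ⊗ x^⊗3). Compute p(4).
p(4) = 7

A tropical monomial a ⊗ x^⊗i evaluates to a + i · x. Evaluating each term at x = 4:
  Term 0 contributes 9 + 0 · 4 = 9
  Term 1 contributes 7 + 1 · 4 = 11
  Term 2 contributes 5 + 2 · 4 = 13
  Term 3 contributes -5 + 3 · 4 = 7
p(4) = ⊕ of these = min[9, 11, 13, 7] = 7.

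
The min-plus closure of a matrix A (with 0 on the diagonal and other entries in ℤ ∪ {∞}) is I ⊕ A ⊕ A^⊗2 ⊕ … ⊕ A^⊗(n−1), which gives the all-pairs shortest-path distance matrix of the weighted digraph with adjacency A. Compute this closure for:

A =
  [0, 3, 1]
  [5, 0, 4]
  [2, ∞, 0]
Closure =
  [0, 3, 1]
  [5, 0, 4]
  [2, 5, 0]

This is the Floyd-Warshall all-pairs shortest-path computation. For each intermediate vertex k = 0, 1, …, 2, update dist[i][j] ← min(dist[i][j], dist[i][k] + dist[k][j]). The final matrix gives, for each (i, j), the minimum total weight of any directed path from i to j (possibly empty when i = j).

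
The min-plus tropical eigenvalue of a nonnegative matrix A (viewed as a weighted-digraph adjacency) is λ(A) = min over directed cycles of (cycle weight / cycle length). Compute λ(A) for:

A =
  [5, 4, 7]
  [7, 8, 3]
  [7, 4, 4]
λ(A) = 7/2

Enumerate directed cycles and compute their means (weight / length). Sample:
  cycle 0 → 0: weight = 5, length = 1, mean = 5/1 ≈ 5.000
  cycle 1 → 1: weight = 8, length = 1, mean = 8/1 ≈ 8.000
  cycle 2 → 2: weight = 4, length = 1, mean = 4/1 ≈ 4.000
  cycle 0 → 1 → 0: weight = 11, length = 2, mean = 11/2 ≈ 5.500
  cycle 0 → 2 → 0: weight = 14, length = 2, mean = 14/2 ≈ 7.000
  cycle 1 → 0 → 1: weight = 11, length = 2, mean = 11/2 ≈ 5.500
Minimum mean = 3.500, attained e.g. along the cycle 1 → 2 → 1 with weight 7 and length 2. So λ(A) = 7/2 = 7/2.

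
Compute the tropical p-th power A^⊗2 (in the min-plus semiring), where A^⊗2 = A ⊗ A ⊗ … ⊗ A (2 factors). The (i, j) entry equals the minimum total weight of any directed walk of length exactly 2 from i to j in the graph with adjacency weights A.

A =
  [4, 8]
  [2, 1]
A^⊗2 =
  [8, 9]
  [3, 2]

Each entry (A^⊗2)_ij equals the minimum over all length-2 walks i = v_0 → v_1 → … → v_2 = j of Σ_t A[v_t][v_{t+1}]. For example, for (i, j) = (0, 1) we minimise over 2 possible intermediate vertex sequences; the minimum is 9, attained along the walk 0 → 1 → 1.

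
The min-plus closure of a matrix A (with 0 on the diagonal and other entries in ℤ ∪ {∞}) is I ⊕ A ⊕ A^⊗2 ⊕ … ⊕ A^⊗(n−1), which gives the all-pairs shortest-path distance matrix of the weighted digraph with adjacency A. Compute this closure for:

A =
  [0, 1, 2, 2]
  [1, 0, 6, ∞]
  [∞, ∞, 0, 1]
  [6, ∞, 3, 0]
Closure =
  [0, 1, 2, 2]
  [1, 0, 3, 3]
  [7, 8, 0, 1]
  [6, 7, 3, 0]

This is the Floyd-Warshall all-pairs shortest-path computation. For each intermediate vertex k = 0, 1, …, 3, update dist[i][j] ← min(dist[i][j], dist[i][k] + dist[k][j]). The final matrix gives, for each (i, j), the minimum total weight of any directed path from i to j (possibly empty when i = j).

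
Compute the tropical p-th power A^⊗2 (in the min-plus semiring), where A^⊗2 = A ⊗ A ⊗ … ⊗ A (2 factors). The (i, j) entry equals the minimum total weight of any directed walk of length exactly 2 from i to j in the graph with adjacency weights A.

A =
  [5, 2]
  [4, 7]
A^⊗2 =
  [6, 7]
  [9, 6]

Each entry (A^⊗2)_ij equals the minimum over all length-2 walks i = v_0 → v_1 → … → v_2 = j of Σ_t A[v_t][v_{t+1}]. For example, for (i, j) = (0, 1) we minimise over 2 possible intermediate vertex sequences; the minimum is 7, attained along the walk 0 → 0 → 1.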